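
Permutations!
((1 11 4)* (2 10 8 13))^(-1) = (1 4 11)(2 13 8 10)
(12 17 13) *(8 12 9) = (8 12 17 13 9) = [0, 1, 2, 3, 4, 5, 6, 7, 12, 8, 10, 11, 17, 9, 14, 15, 16, 13]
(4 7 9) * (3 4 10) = (3 4 7 9 10) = [0, 1, 2, 4, 7, 5, 6, 9, 8, 10, 3]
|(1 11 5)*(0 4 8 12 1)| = 7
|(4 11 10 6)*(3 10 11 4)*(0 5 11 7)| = 12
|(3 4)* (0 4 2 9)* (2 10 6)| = 7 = |(0 4 3 10 6 2 9)|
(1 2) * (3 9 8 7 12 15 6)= (1 2)(3 9 8 7 12 15 6)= [0, 2, 1, 9, 4, 5, 3, 12, 7, 8, 10, 11, 15, 13, 14, 6]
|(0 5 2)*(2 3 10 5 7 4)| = 12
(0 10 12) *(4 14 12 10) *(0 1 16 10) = (0 4 14 12 1 16 10) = [4, 16, 2, 3, 14, 5, 6, 7, 8, 9, 0, 11, 1, 13, 12, 15, 10]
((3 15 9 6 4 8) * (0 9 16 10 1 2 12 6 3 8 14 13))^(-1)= (0 13 14 4 6 12 2 1 10 16 15 3 9)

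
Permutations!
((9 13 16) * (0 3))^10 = ((0 3)(9 13 16))^10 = (9 13 16)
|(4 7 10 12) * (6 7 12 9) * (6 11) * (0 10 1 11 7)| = 14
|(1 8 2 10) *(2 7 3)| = 6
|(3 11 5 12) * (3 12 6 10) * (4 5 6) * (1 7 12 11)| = |(1 7 12 11 6 10 3)(4 5)| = 14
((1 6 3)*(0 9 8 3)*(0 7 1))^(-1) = ((0 9 8 3)(1 6 7))^(-1) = (0 3 8 9)(1 7 6)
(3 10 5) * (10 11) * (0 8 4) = (0 8 4)(3 11 10 5) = [8, 1, 2, 11, 0, 3, 6, 7, 4, 9, 5, 10]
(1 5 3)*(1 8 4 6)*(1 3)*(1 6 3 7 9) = (1 5 6 7 9)(3 8 4) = [0, 5, 2, 8, 3, 6, 7, 9, 4, 1]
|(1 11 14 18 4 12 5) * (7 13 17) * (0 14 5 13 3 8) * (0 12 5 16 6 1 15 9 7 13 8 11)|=26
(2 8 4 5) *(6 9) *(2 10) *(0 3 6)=(0 3 6 9)(2 8 4 5 10)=[3, 1, 8, 6, 5, 10, 9, 7, 4, 0, 2]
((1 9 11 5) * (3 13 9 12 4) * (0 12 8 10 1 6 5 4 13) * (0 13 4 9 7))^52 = (0 13 4)(1 8 10)(3 12 7)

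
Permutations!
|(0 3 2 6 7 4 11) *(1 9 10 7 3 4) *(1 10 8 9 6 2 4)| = |(0 1 6 3 4 11)(7 10)(8 9)| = 6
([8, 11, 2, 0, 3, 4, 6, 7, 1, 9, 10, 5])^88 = (0 5 8 4 1 3 11)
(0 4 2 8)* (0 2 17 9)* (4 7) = (0 7 4 17 9)(2 8) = [7, 1, 8, 3, 17, 5, 6, 4, 2, 0, 10, 11, 12, 13, 14, 15, 16, 9]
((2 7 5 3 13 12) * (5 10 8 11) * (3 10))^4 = ((2 7 3 13 12)(5 10 8 11))^4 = (2 12 13 3 7)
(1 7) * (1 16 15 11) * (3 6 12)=(1 7 16 15 11)(3 6 12)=[0, 7, 2, 6, 4, 5, 12, 16, 8, 9, 10, 1, 3, 13, 14, 11, 15]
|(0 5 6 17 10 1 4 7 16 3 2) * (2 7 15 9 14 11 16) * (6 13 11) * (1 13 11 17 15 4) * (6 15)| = 21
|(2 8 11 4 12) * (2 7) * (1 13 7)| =8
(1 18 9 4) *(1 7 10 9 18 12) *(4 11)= (18)(1 12)(4 7 10 9 11)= [0, 12, 2, 3, 7, 5, 6, 10, 8, 11, 9, 4, 1, 13, 14, 15, 16, 17, 18]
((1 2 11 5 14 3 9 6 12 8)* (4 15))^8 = (15)(1 12 9 14 11)(2 8 6 3 5)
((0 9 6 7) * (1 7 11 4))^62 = (0 7 1 4 11 6 9)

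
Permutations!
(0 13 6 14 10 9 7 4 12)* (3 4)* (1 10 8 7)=(0 13 6 14 8 7 3 4 12)(1 10 9)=[13, 10, 2, 4, 12, 5, 14, 3, 7, 1, 9, 11, 0, 6, 8]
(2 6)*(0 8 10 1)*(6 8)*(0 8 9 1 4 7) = (0 6 2 9 1 8 10 4 7) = [6, 8, 9, 3, 7, 5, 2, 0, 10, 1, 4]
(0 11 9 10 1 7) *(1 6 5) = [11, 7, 2, 3, 4, 1, 5, 0, 8, 10, 6, 9] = (0 11 9 10 6 5 1 7)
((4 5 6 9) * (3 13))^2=((3 13)(4 5 6 9))^2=(13)(4 6)(5 9)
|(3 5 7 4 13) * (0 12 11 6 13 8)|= |(0 12 11 6 13 3 5 7 4 8)|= 10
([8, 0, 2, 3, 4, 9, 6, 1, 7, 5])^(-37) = [1, 7, 2, 3, 4, 9, 6, 8, 0, 5]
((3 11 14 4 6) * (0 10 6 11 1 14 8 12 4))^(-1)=(0 14 1 3 6 10)(4 12 8 11)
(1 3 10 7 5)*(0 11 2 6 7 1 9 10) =(0 11 2 6 7 5 9 10 1 3) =[11, 3, 6, 0, 4, 9, 7, 5, 8, 10, 1, 2]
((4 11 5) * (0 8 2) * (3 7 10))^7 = (0 8 2)(3 7 10)(4 11 5)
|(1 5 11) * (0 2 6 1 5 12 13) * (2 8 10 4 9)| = 10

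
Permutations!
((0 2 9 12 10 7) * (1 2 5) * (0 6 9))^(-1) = (0 2 1 5)(6 7 10 12 9)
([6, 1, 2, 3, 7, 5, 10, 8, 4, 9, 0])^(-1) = [10, 1, 2, 3, 8, 5, 0, 4, 7, 9, 6]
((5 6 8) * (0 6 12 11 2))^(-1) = (0 2 11 12 5 8 6)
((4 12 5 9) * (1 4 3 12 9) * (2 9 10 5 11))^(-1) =(1 5 10 4)(2 11 12 3 9)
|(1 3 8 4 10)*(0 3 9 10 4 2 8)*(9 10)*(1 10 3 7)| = 4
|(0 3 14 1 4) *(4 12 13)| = 7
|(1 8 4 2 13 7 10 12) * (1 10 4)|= 4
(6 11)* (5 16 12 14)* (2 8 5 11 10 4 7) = (2 8 5 16 12 14 11 6 10 4 7) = [0, 1, 8, 3, 7, 16, 10, 2, 5, 9, 4, 6, 14, 13, 11, 15, 12]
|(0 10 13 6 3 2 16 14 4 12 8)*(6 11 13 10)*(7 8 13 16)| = 6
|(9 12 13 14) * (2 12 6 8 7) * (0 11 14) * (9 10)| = 11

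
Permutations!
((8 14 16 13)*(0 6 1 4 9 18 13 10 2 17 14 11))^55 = (0 6 1 4 9 18 13 8 11)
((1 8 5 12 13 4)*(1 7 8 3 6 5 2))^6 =((1 3 6 5 12 13 4 7 8 2))^6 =(1 4 6 8 12)(2 13 3 7 5)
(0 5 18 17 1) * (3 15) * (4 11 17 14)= (0 5 18 14 4 11 17 1)(3 15)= [5, 0, 2, 15, 11, 18, 6, 7, 8, 9, 10, 17, 12, 13, 4, 3, 16, 1, 14]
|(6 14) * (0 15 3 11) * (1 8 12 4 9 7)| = 12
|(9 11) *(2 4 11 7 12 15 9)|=12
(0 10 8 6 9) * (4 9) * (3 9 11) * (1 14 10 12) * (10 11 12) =(0 10 8 6 4 12 1 14 11 3 9) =[10, 14, 2, 9, 12, 5, 4, 7, 6, 0, 8, 3, 1, 13, 11]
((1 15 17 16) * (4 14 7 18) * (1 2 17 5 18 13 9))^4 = (1 4 9 18 13 5 7 15 14)(2 17 16)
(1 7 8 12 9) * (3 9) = (1 7 8 12 3 9) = [0, 7, 2, 9, 4, 5, 6, 8, 12, 1, 10, 11, 3]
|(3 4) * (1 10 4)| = 4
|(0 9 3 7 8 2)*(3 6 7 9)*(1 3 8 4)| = 6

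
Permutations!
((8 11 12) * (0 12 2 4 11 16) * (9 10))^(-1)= ((0 12 8 16)(2 4 11)(9 10))^(-1)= (0 16 8 12)(2 11 4)(9 10)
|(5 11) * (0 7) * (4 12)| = 2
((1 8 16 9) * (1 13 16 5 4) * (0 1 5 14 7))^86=((0 1 8 14 7)(4 5)(9 13 16))^86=(0 1 8 14 7)(9 16 13)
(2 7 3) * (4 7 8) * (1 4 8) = (8)(1 4 7 3 2) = [0, 4, 1, 2, 7, 5, 6, 3, 8]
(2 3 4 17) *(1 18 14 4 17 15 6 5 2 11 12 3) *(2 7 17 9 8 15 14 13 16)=(1 18 13 16 2)(3 9 8 15 6 5 7 17 11 12)(4 14)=[0, 18, 1, 9, 14, 7, 5, 17, 15, 8, 10, 12, 3, 16, 4, 6, 2, 11, 13]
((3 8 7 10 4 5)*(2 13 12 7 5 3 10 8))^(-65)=(2 4 5 7 13 3 10 8 12)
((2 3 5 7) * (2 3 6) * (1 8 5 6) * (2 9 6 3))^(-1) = ((1 8 5 7 2)(6 9))^(-1) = (1 2 7 5 8)(6 9)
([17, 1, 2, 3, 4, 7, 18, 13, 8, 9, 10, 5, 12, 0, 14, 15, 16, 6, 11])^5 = [5, 1, 2, 3, 4, 6, 13, 18, 8, 9, 10, 17, 12, 11, 14, 15, 16, 7, 0]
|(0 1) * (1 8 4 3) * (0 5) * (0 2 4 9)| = 15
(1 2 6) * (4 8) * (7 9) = (1 2 6)(4 8)(7 9) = [0, 2, 6, 3, 8, 5, 1, 9, 4, 7]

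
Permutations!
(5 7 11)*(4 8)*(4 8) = (5 7 11) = [0, 1, 2, 3, 4, 7, 6, 11, 8, 9, 10, 5]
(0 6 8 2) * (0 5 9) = (0 6 8 2 5 9) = [6, 1, 5, 3, 4, 9, 8, 7, 2, 0]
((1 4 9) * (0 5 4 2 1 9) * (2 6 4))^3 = (9)(0 1)(2 4)(5 6) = ((9)(0 5 2 1 6 4))^3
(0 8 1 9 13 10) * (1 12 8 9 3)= (0 9 13 10)(1 3)(8 12)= [9, 3, 2, 1, 4, 5, 6, 7, 12, 13, 0, 11, 8, 10]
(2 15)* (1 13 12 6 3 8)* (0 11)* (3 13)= (0 11)(1 3 8)(2 15)(6 13 12)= [11, 3, 15, 8, 4, 5, 13, 7, 1, 9, 10, 0, 6, 12, 14, 2]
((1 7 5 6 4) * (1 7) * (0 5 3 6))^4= (7)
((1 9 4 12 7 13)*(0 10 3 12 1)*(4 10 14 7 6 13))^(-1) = ((0 14 7 4 1 9 10 3 12 6 13))^(-1) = (0 13 6 12 3 10 9 1 4 7 14)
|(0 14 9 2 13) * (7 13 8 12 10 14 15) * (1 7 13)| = |(0 15 13)(1 7)(2 8 12 10 14 9)| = 6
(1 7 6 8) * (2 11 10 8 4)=(1 7 6 4 2 11 10 8)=[0, 7, 11, 3, 2, 5, 4, 6, 1, 9, 8, 10]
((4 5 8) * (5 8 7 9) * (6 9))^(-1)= (4 8)(5 9 6 7)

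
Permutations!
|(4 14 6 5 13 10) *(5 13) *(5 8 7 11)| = 20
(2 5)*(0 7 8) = (0 7 8)(2 5) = [7, 1, 5, 3, 4, 2, 6, 8, 0]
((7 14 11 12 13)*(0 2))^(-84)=((0 2)(7 14 11 12 13))^(-84)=(7 14 11 12 13)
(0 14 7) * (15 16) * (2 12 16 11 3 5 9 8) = [14, 1, 12, 5, 4, 9, 6, 0, 2, 8, 10, 3, 16, 13, 7, 11, 15] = (0 14 7)(2 12 16 15 11 3 5 9 8)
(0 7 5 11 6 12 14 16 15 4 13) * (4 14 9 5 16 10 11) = [7, 1, 2, 3, 13, 4, 12, 16, 8, 5, 11, 6, 9, 0, 10, 14, 15] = (0 7 16 15 14 10 11 6 12 9 5 4 13)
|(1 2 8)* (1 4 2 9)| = |(1 9)(2 8 4)| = 6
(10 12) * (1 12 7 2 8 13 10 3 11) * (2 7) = (1 12 3 11)(2 8 13 10) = [0, 12, 8, 11, 4, 5, 6, 7, 13, 9, 2, 1, 3, 10]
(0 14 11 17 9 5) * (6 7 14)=(0 6 7 14 11 17 9 5)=[6, 1, 2, 3, 4, 0, 7, 14, 8, 5, 10, 17, 12, 13, 11, 15, 16, 9]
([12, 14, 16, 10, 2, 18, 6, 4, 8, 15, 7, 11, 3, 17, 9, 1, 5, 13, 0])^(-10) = (18)(1 9)(14 15)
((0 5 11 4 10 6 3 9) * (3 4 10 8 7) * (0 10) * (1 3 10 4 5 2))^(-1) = ((0 2 1 3 9 4 8 7 10 6 5 11))^(-1) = (0 11 5 6 10 7 8 4 9 3 1 2)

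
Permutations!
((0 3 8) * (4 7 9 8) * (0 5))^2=(0 4 9 5 3 7 8)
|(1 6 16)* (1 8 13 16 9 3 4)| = 15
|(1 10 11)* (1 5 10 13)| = |(1 13)(5 10 11)| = 6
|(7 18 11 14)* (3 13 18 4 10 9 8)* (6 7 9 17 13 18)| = |(3 18 11 14 9 8)(4 10 17 13 6 7)| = 6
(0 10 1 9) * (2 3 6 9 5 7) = [10, 5, 3, 6, 4, 7, 9, 2, 8, 0, 1] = (0 10 1 5 7 2 3 6 9)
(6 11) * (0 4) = (0 4)(6 11) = [4, 1, 2, 3, 0, 5, 11, 7, 8, 9, 10, 6]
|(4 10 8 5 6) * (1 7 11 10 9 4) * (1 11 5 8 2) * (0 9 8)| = |(0 9 4 8)(1 7 5 6 11 10 2)| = 28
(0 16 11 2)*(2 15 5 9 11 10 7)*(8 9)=[16, 1, 0, 3, 4, 8, 6, 2, 9, 11, 7, 15, 12, 13, 14, 5, 10]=(0 16 10 7 2)(5 8 9 11 15)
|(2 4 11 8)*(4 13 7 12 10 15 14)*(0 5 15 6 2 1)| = 24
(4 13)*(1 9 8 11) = (1 9 8 11)(4 13) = [0, 9, 2, 3, 13, 5, 6, 7, 11, 8, 10, 1, 12, 4]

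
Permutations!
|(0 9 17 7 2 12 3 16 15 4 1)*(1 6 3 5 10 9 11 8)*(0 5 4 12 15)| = 16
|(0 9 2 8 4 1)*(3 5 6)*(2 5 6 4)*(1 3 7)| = 8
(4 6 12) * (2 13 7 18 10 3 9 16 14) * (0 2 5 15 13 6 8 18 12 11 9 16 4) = (0 2 6 11 9 4 8 18 10 3 16 14 5 15 13 7 12) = [2, 1, 6, 16, 8, 15, 11, 12, 18, 4, 3, 9, 0, 7, 5, 13, 14, 17, 10]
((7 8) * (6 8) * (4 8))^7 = ((4 8 7 6))^7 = (4 6 7 8)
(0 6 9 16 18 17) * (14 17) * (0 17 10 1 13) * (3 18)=[6, 13, 2, 18, 4, 5, 9, 7, 8, 16, 1, 11, 12, 0, 10, 15, 3, 17, 14]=(0 6 9 16 3 18 14 10 1 13)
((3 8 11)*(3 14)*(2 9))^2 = ((2 9)(3 8 11 14))^2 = (3 11)(8 14)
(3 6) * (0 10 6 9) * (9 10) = (0 9)(3 10 6) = [9, 1, 2, 10, 4, 5, 3, 7, 8, 0, 6]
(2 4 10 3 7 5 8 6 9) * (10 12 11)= (2 4 12 11 10 3 7 5 8 6 9)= [0, 1, 4, 7, 12, 8, 9, 5, 6, 2, 3, 10, 11]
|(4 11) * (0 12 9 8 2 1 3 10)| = |(0 12 9 8 2 1 3 10)(4 11)| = 8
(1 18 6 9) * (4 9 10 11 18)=(1 4 9)(6 10 11 18)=[0, 4, 2, 3, 9, 5, 10, 7, 8, 1, 11, 18, 12, 13, 14, 15, 16, 17, 6]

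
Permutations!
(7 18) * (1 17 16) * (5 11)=(1 17 16)(5 11)(7 18)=[0, 17, 2, 3, 4, 11, 6, 18, 8, 9, 10, 5, 12, 13, 14, 15, 1, 16, 7]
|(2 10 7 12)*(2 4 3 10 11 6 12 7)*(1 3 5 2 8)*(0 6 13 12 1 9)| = 42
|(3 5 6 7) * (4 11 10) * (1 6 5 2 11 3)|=15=|(1 6 7)(2 11 10 4 3)|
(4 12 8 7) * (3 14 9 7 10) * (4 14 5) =(3 5 4 12 8 10)(7 14 9) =[0, 1, 2, 5, 12, 4, 6, 14, 10, 7, 3, 11, 8, 13, 9]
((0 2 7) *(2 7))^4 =((0 7))^4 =(7)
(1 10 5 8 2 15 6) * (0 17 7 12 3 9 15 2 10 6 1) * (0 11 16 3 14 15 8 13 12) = (0 17 7)(1 6 11 16 3 9 8 10 5 13 12 14 15) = [17, 6, 2, 9, 4, 13, 11, 0, 10, 8, 5, 16, 14, 12, 15, 1, 3, 7]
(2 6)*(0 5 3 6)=(0 5 3 6 2)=[5, 1, 0, 6, 4, 3, 2]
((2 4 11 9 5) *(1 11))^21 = ((1 11 9 5 2 4))^21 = (1 5)(2 11)(4 9)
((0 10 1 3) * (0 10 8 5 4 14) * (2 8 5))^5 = ((0 5 4 14)(1 3 10)(2 8))^5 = (0 5 4 14)(1 10 3)(2 8)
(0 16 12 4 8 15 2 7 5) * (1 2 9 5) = (0 16 12 4 8 15 9 5)(1 2 7) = [16, 2, 7, 3, 8, 0, 6, 1, 15, 5, 10, 11, 4, 13, 14, 9, 12]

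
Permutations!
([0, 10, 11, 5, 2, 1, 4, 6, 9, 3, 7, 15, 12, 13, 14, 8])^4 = (1 4 8)(2 9 10)(3 7 11)(5 6 15)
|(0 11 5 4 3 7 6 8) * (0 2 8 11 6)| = |(0 6 11 5 4 3 7)(2 8)| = 14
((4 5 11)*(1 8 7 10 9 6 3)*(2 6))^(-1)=(1 3 6 2 9 10 7 8)(4 11 5)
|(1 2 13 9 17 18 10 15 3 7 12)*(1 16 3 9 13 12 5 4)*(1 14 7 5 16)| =30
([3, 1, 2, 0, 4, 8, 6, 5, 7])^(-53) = [3, 1, 2, 0, 4, 8, 6, 5, 7]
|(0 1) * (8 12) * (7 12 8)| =2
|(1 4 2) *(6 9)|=6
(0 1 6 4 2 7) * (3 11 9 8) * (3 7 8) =(0 1 6 4 2 8 7)(3 11 9) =[1, 6, 8, 11, 2, 5, 4, 0, 7, 3, 10, 9]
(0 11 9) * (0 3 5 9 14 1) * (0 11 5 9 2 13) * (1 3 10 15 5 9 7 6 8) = (0 9 10 15 5 2 13)(1 11 14 3 7 6 8) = [9, 11, 13, 7, 4, 2, 8, 6, 1, 10, 15, 14, 12, 0, 3, 5]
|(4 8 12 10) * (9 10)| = 5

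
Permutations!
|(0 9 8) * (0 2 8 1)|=|(0 9 1)(2 8)|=6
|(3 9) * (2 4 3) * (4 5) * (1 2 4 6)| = |(1 2 5 6)(3 9 4)| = 12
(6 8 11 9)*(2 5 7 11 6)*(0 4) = (0 4)(2 5 7 11 9)(6 8) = [4, 1, 5, 3, 0, 7, 8, 11, 6, 2, 10, 9]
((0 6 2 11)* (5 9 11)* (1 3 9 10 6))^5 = (11)(2 5 10 6)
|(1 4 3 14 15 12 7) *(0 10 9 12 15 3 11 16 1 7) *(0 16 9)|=6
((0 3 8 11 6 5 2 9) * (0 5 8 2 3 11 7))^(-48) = ((0 11 6 8 7)(2 9 5 3))^(-48) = (0 6 7 11 8)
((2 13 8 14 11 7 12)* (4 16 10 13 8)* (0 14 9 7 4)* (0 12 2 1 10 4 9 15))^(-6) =(16)(0 11 7 8)(1 13)(2 15 14 9)(10 12)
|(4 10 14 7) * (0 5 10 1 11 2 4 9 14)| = 12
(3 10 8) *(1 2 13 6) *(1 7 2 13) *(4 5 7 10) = (1 13 6 10 8 3 4 5 7 2) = [0, 13, 1, 4, 5, 7, 10, 2, 3, 9, 8, 11, 12, 6]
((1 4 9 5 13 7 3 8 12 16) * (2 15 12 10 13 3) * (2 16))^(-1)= ((1 4 9 5 3 8 10 13 7 16)(2 15 12))^(-1)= (1 16 7 13 10 8 3 5 9 4)(2 12 15)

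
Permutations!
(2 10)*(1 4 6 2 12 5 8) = [0, 4, 10, 3, 6, 8, 2, 7, 1, 9, 12, 11, 5] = (1 4 6 2 10 12 5 8)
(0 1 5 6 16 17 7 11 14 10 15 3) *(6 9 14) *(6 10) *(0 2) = (0 1 5 9 14 6 16 17 7 11 10 15 3 2) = [1, 5, 0, 2, 4, 9, 16, 11, 8, 14, 15, 10, 12, 13, 6, 3, 17, 7]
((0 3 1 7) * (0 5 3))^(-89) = ((1 7 5 3))^(-89) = (1 3 5 7)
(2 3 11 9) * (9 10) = [0, 1, 3, 11, 4, 5, 6, 7, 8, 2, 9, 10] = (2 3 11 10 9)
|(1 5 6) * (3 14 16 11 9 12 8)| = |(1 5 6)(3 14 16 11 9 12 8)| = 21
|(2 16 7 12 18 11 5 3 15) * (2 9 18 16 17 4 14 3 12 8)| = |(2 17 4 14 3 15 9 18 11 5 12 16 7 8)| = 14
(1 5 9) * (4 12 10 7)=[0, 5, 2, 3, 12, 9, 6, 4, 8, 1, 7, 11, 10]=(1 5 9)(4 12 10 7)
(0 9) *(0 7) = [9, 1, 2, 3, 4, 5, 6, 0, 8, 7] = (0 9 7)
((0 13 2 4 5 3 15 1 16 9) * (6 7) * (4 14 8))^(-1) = ((0 13 2 14 8 4 5 3 15 1 16 9)(6 7))^(-1) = (0 9 16 1 15 3 5 4 8 14 2 13)(6 7)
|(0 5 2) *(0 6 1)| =|(0 5 2 6 1)| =5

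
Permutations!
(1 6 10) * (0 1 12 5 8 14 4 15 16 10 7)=(0 1 6 7)(4 15 16 10 12 5 8 14)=[1, 6, 2, 3, 15, 8, 7, 0, 14, 9, 12, 11, 5, 13, 4, 16, 10]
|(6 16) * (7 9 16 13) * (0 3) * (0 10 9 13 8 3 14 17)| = |(0 14 17)(3 10 9 16 6 8)(7 13)| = 6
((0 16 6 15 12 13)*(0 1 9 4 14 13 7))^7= ((0 16 6 15 12 7)(1 9 4 14 13))^7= (0 16 6 15 12 7)(1 4 13 9 14)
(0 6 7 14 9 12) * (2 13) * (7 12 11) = (0 6 12)(2 13)(7 14 9 11) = [6, 1, 13, 3, 4, 5, 12, 14, 8, 11, 10, 7, 0, 2, 9]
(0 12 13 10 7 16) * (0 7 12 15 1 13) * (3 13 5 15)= (0 3 13 10 12)(1 5 15)(7 16)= [3, 5, 2, 13, 4, 15, 6, 16, 8, 9, 12, 11, 0, 10, 14, 1, 7]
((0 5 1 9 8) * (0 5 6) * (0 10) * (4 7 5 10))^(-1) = ((0 6 4 7 5 1 9 8 10))^(-1) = (0 10 8 9 1 5 7 4 6)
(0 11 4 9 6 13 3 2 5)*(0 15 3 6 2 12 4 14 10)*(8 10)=(0 11 14 8 10)(2 5 15 3 12 4 9)(6 13)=[11, 1, 5, 12, 9, 15, 13, 7, 10, 2, 0, 14, 4, 6, 8, 3]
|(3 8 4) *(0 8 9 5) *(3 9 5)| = 6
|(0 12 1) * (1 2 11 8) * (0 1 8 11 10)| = |(0 12 2 10)| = 4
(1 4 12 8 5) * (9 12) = (1 4 9 12 8 5) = [0, 4, 2, 3, 9, 1, 6, 7, 5, 12, 10, 11, 8]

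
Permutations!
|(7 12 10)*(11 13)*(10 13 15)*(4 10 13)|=|(4 10 7 12)(11 15 13)|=12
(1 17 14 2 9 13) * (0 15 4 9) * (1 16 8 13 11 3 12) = (0 15 4 9 11 3 12 1 17 14 2)(8 13 16) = [15, 17, 0, 12, 9, 5, 6, 7, 13, 11, 10, 3, 1, 16, 2, 4, 8, 14]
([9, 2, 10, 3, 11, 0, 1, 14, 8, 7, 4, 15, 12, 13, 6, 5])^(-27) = [11, 7, 14, 3, 1, 4, 9, 5, 8, 15, 6, 2, 12, 13, 0, 10]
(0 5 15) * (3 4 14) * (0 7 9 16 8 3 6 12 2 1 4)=[5, 4, 1, 0, 14, 15, 12, 9, 3, 16, 10, 11, 2, 13, 6, 7, 8]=(0 5 15 7 9 16 8 3)(1 4 14 6 12 2)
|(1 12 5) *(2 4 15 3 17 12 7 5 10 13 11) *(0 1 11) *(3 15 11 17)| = |(0 1 7 5 17 12 10 13)(2 4 11)| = 24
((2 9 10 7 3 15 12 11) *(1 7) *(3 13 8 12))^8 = (15)(1 10 9 2 11 12 8 13 7)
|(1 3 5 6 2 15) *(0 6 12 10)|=|(0 6 2 15 1 3 5 12 10)|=9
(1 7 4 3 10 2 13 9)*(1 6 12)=(1 7 4 3 10 2 13 9 6 12)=[0, 7, 13, 10, 3, 5, 12, 4, 8, 6, 2, 11, 1, 9]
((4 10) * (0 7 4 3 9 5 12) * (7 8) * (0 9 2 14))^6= (0 2 10 7)(3 4 8 14)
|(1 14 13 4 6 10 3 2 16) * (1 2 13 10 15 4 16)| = |(1 14 10 3 13 16 2)(4 6 15)| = 21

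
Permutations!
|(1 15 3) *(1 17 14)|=5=|(1 15 3 17 14)|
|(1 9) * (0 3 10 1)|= |(0 3 10 1 9)|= 5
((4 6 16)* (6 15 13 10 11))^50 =(4 15 13 10 11 6 16)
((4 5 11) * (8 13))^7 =((4 5 11)(8 13))^7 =(4 5 11)(8 13)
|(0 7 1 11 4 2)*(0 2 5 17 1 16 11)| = 8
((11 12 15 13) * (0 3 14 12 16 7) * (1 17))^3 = ((0 3 14 12 15 13 11 16 7)(1 17))^3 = (0 12 11)(1 17)(3 15 16)(7 14 13)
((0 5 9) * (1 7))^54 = (9)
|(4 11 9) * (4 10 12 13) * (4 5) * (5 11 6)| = 15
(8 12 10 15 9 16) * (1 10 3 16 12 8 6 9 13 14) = (1 10 15 13 14)(3 16 6 9 12) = [0, 10, 2, 16, 4, 5, 9, 7, 8, 12, 15, 11, 3, 14, 1, 13, 6]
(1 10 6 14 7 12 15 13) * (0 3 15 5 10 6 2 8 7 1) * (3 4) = (0 4 3 15 13)(1 6 14)(2 8 7 12 5 10) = [4, 6, 8, 15, 3, 10, 14, 12, 7, 9, 2, 11, 5, 0, 1, 13]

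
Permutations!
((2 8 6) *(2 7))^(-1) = ((2 8 6 7))^(-1) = (2 7 6 8)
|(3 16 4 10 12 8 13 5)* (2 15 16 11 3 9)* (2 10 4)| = |(2 15 16)(3 11)(5 9 10 12 8 13)| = 6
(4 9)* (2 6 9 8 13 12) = (2 6 9 4 8 13 12) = [0, 1, 6, 3, 8, 5, 9, 7, 13, 4, 10, 11, 2, 12]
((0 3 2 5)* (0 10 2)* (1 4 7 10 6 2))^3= ((0 3)(1 4 7 10)(2 5 6))^3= (0 3)(1 10 7 4)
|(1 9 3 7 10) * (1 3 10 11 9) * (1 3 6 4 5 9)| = |(1 3 7 11)(4 5 9 10 6)| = 20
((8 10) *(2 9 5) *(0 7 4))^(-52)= (10)(0 4 7)(2 5 9)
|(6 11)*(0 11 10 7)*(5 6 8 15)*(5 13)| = 9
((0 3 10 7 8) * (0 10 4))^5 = ((0 3 4)(7 8 10))^5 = (0 4 3)(7 10 8)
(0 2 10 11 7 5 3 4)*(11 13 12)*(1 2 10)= (0 10 13 12 11 7 5 3 4)(1 2)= [10, 2, 1, 4, 0, 3, 6, 5, 8, 9, 13, 7, 11, 12]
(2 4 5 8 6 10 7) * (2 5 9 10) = (2 4 9 10 7 5 8 6) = [0, 1, 4, 3, 9, 8, 2, 5, 6, 10, 7]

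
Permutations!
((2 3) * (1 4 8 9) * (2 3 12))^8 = ((1 4 8 9)(2 12))^8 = (12)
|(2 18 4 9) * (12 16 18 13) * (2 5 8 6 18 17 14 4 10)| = |(2 13 12 16 17 14 4 9 5 8 6 18 10)| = 13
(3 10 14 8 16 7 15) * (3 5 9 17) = (3 10 14 8 16 7 15 5 9 17) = [0, 1, 2, 10, 4, 9, 6, 15, 16, 17, 14, 11, 12, 13, 8, 5, 7, 3]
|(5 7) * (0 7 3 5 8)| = |(0 7 8)(3 5)| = 6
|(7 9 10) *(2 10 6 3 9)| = |(2 10 7)(3 9 6)| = 3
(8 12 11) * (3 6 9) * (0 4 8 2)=(0 4 8 12 11 2)(3 6 9)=[4, 1, 0, 6, 8, 5, 9, 7, 12, 3, 10, 2, 11]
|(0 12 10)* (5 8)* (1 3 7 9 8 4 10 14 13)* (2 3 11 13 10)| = |(0 12 14 10)(1 11 13)(2 3 7 9 8 5 4)| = 84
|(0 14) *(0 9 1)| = 4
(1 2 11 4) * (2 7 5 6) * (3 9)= (1 7 5 6 2 11 4)(3 9)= [0, 7, 11, 9, 1, 6, 2, 5, 8, 3, 10, 4]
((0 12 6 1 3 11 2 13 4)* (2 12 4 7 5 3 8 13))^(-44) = (1 8 13 7 5 3 11 12 6)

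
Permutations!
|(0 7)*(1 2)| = |(0 7)(1 2)| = 2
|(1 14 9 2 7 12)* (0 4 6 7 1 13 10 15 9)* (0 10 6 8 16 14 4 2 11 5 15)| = 8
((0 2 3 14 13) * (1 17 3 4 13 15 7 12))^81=((0 2 4 13)(1 17 3 14 15 7 12))^81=(0 2 4 13)(1 15 17 7 3 12 14)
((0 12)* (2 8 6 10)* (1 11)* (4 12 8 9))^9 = (0 8 6 10 2 9 4 12)(1 11)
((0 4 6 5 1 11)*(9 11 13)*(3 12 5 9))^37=(0 6 11 4 9)(1 3 5 13 12)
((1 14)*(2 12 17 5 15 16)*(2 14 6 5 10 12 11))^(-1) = ((1 6 5 15 16 14)(2 11)(10 12 17))^(-1) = (1 14 16 15 5 6)(2 11)(10 17 12)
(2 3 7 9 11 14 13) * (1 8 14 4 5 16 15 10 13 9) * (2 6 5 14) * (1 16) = (1 8 2 3 7 16 15 10 13 6 5)(4 14 9 11) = [0, 8, 3, 7, 14, 1, 5, 16, 2, 11, 13, 4, 12, 6, 9, 10, 15]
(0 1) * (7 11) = (0 1)(7 11) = [1, 0, 2, 3, 4, 5, 6, 11, 8, 9, 10, 7]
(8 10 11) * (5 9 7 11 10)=[0, 1, 2, 3, 4, 9, 6, 11, 5, 7, 10, 8]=(5 9 7 11 8)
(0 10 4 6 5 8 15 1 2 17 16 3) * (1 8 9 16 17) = [10, 2, 1, 0, 6, 9, 5, 7, 15, 16, 4, 11, 12, 13, 14, 8, 3, 17] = (17)(0 10 4 6 5 9 16 3)(1 2)(8 15)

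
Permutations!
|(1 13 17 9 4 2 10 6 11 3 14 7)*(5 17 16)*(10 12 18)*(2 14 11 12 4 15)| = 44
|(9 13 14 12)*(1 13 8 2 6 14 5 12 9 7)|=5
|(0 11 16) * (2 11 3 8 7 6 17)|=9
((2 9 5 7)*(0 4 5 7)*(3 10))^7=(0 4 5)(2 9 7)(3 10)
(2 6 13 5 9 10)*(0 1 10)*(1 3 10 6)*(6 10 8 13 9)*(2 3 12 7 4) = (0 12 7 4 2 1 10 3 8 13 5 6 9) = [12, 10, 1, 8, 2, 6, 9, 4, 13, 0, 3, 11, 7, 5]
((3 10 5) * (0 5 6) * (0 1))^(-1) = (0 1 6 10 3 5)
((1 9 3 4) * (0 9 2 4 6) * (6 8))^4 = (0 6 8 3 9)(1 2 4)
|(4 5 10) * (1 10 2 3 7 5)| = |(1 10 4)(2 3 7 5)| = 12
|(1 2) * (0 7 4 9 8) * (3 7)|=|(0 3 7 4 9 8)(1 2)|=6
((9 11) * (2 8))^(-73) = (2 8)(9 11)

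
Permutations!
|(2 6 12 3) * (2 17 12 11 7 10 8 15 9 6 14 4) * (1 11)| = |(1 11 7 10 8 15 9 6)(2 14 4)(3 17 12)| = 24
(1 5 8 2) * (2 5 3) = (1 3 2)(5 8) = [0, 3, 1, 2, 4, 8, 6, 7, 5]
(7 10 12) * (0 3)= [3, 1, 2, 0, 4, 5, 6, 10, 8, 9, 12, 11, 7]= (0 3)(7 10 12)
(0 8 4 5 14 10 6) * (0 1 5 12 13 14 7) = (0 8 4 12 13 14 10 6 1 5 7) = [8, 5, 2, 3, 12, 7, 1, 0, 4, 9, 6, 11, 13, 14, 10]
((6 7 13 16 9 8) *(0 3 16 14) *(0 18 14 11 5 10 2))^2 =(18)(0 16 8 7 11 10)(2 3 9 6 13 5)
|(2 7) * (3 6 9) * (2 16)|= 3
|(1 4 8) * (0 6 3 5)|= |(0 6 3 5)(1 4 8)|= 12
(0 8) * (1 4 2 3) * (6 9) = (0 8)(1 4 2 3)(6 9) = [8, 4, 3, 1, 2, 5, 9, 7, 0, 6]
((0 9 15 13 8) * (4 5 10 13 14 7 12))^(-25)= (0 10 12 15 8 5 7 9 13 4 14)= ((0 9 15 14 7 12 4 5 10 13 8))^(-25)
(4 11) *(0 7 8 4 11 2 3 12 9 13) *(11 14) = [7, 1, 3, 12, 2, 5, 6, 8, 4, 13, 10, 14, 9, 0, 11] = (0 7 8 4 2 3 12 9 13)(11 14)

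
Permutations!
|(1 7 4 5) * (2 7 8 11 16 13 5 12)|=12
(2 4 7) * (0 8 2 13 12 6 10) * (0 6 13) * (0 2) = (0 8)(2 4 7)(6 10)(12 13) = [8, 1, 4, 3, 7, 5, 10, 2, 0, 9, 6, 11, 13, 12]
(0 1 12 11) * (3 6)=[1, 12, 2, 6, 4, 5, 3, 7, 8, 9, 10, 0, 11]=(0 1 12 11)(3 6)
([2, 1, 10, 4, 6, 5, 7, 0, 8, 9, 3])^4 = [4, 1, 6, 0, 2, 5, 10, 3, 8, 9, 7]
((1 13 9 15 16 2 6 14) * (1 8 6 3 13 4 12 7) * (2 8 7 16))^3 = ((1 4 12 16 8 6 14 7)(2 3 13 9 15))^3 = (1 16 14 4 8 7 12 6)(2 9 3 15 13)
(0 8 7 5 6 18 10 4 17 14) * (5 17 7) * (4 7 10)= (0 8 5 6 18 4 10 7 17 14)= [8, 1, 2, 3, 10, 6, 18, 17, 5, 9, 7, 11, 12, 13, 0, 15, 16, 14, 4]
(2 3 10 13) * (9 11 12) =(2 3 10 13)(9 11 12) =[0, 1, 3, 10, 4, 5, 6, 7, 8, 11, 13, 12, 9, 2]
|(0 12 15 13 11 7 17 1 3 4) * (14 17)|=11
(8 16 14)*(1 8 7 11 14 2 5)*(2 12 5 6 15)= (1 8 16 12 5)(2 6 15)(7 11 14)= [0, 8, 6, 3, 4, 1, 15, 11, 16, 9, 10, 14, 5, 13, 7, 2, 12]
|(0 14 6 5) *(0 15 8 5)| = 3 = |(0 14 6)(5 15 8)|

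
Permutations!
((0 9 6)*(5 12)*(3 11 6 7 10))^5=((0 9 7 10 3 11 6)(5 12))^5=(0 11 10 9 6 3 7)(5 12)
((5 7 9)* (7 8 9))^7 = (5 8 9)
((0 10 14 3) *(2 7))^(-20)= ((0 10 14 3)(2 7))^(-20)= (14)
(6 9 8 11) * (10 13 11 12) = (6 9 8 12 10 13 11) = [0, 1, 2, 3, 4, 5, 9, 7, 12, 8, 13, 6, 10, 11]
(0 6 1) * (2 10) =(0 6 1)(2 10) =[6, 0, 10, 3, 4, 5, 1, 7, 8, 9, 2]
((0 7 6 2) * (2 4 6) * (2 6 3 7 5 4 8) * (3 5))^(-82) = (0 7 8)(2 3 6)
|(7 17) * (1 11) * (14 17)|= 6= |(1 11)(7 14 17)|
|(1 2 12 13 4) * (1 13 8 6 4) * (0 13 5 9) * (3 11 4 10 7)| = 14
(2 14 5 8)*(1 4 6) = [0, 4, 14, 3, 6, 8, 1, 7, 2, 9, 10, 11, 12, 13, 5] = (1 4 6)(2 14 5 8)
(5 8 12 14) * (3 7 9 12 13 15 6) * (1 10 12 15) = (1 10 12 14 5 8 13)(3 7 9 15 6) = [0, 10, 2, 7, 4, 8, 3, 9, 13, 15, 12, 11, 14, 1, 5, 6]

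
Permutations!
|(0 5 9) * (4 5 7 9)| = 6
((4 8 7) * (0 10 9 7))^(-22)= (0 9 4)(7 8 10)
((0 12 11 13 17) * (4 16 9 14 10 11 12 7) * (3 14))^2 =(0 4 9 14 11 17 7 16 3 10 13)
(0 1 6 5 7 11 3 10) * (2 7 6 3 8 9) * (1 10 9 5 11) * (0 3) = (0 10 3 9 2 7 1)(5 6 11 8) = [10, 0, 7, 9, 4, 6, 11, 1, 5, 2, 3, 8]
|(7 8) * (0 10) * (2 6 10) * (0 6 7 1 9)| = |(0 2 7 8 1 9)(6 10)| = 6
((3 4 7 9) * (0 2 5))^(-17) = ((0 2 5)(3 4 7 9))^(-17) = (0 2 5)(3 9 7 4)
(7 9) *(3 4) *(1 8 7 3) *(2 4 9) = (1 8 7 2 4)(3 9) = [0, 8, 4, 9, 1, 5, 6, 2, 7, 3]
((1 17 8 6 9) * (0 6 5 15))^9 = ((0 6 9 1 17 8 5 15))^9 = (0 6 9 1 17 8 5 15)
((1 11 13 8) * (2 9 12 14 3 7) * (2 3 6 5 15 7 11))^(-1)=((1 2 9 12 14 6 5 15 7 3 11 13 8))^(-1)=(1 8 13 11 3 7 15 5 6 14 12 9 2)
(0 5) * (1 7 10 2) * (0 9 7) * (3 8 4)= (0 5 9 7 10 2 1)(3 8 4)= [5, 0, 1, 8, 3, 9, 6, 10, 4, 7, 2]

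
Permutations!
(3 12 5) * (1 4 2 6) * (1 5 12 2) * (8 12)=(1 4)(2 6 5 3)(8 12)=[0, 4, 6, 2, 1, 3, 5, 7, 12, 9, 10, 11, 8]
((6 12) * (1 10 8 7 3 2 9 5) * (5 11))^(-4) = (12)(1 2 10 9 8 11 7 5 3)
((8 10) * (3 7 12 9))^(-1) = (3 9 12 7)(8 10)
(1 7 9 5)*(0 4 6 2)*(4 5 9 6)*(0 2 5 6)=(9)(0 6 5 1 7)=[6, 7, 2, 3, 4, 1, 5, 0, 8, 9]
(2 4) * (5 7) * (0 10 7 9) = (0 10 7 5 9)(2 4) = [10, 1, 4, 3, 2, 9, 6, 5, 8, 0, 7]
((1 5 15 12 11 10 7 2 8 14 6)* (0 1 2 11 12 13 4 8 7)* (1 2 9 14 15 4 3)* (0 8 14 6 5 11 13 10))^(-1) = ((0 2 7 13 3 1 11)(4 14 5)(6 9)(8 15 10))^(-1) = (0 11 1 3 13 7 2)(4 5 14)(6 9)(8 10 15)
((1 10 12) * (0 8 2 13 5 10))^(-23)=(0 8 2 13 5 10 12 1)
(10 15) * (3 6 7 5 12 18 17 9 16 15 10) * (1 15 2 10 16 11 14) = (1 15 3 6 7 5 12 18 17 9 11 14)(2 10 16) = [0, 15, 10, 6, 4, 12, 7, 5, 8, 11, 16, 14, 18, 13, 1, 3, 2, 9, 17]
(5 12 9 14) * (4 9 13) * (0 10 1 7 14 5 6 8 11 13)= (0 10 1 7 14 6 8 11 13 4 9 5 12)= [10, 7, 2, 3, 9, 12, 8, 14, 11, 5, 1, 13, 0, 4, 6]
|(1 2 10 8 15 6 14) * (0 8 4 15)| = 14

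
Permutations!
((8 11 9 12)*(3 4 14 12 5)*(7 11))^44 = (3 5 9 11 7 8 12 14 4)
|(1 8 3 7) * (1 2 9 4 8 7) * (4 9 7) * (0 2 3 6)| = 8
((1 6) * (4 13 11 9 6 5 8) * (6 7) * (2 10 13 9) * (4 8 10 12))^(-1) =(1 6 7 9 4 12 2 11 13 10 5)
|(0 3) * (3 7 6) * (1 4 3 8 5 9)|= |(0 7 6 8 5 9 1 4 3)|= 9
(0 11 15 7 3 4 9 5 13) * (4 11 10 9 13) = (0 10 9 5 4 13)(3 11 15 7) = [10, 1, 2, 11, 13, 4, 6, 3, 8, 5, 9, 15, 12, 0, 14, 7]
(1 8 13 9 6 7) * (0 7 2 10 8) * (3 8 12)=(0 7 1)(2 10 12 3 8 13 9 6)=[7, 0, 10, 8, 4, 5, 2, 1, 13, 6, 12, 11, 3, 9]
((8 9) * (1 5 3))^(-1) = (1 3 5)(8 9)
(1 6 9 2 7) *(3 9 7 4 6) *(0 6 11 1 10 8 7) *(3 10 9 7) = (0 6)(1 10 8 3 7 9 2 4 11) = [6, 10, 4, 7, 11, 5, 0, 9, 3, 2, 8, 1]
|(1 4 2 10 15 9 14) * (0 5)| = 14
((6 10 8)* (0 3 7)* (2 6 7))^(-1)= (0 7 8 10 6 2 3)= ((0 3 2 6 10 8 7))^(-1)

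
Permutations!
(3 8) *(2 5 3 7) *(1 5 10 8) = (1 5 3)(2 10 8 7) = [0, 5, 10, 1, 4, 3, 6, 2, 7, 9, 8]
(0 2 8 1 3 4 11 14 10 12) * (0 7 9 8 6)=(0 2 6)(1 3 4 11 14 10 12 7 9 8)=[2, 3, 6, 4, 11, 5, 0, 9, 1, 8, 12, 14, 7, 13, 10]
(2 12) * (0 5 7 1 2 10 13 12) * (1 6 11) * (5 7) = (0 7 6 11 1 2)(10 13 12) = [7, 2, 0, 3, 4, 5, 11, 6, 8, 9, 13, 1, 10, 12]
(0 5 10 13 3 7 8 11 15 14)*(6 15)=(0 5 10 13 3 7 8 11 6 15 14)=[5, 1, 2, 7, 4, 10, 15, 8, 11, 9, 13, 6, 12, 3, 0, 14]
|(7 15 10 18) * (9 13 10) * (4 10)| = |(4 10 18 7 15 9 13)| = 7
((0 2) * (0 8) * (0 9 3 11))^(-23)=(0 2 8 9 3 11)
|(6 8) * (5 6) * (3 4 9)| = 3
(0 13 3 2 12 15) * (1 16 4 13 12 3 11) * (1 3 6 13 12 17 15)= (0 17 15)(1 16 4 12)(2 6 13 11 3)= [17, 16, 6, 2, 12, 5, 13, 7, 8, 9, 10, 3, 1, 11, 14, 0, 4, 15]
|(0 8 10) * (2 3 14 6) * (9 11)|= 12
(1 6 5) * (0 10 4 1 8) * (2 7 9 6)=(0 10 4 1 2 7 9 6 5 8)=[10, 2, 7, 3, 1, 8, 5, 9, 0, 6, 4]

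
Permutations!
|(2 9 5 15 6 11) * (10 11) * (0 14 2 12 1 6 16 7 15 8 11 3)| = 12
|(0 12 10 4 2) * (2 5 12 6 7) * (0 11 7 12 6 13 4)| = 21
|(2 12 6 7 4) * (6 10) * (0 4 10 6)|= 7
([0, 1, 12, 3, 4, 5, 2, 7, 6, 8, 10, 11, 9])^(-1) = (2 6 8 9 12)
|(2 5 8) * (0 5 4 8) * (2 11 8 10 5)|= |(0 2 4 10 5)(8 11)|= 10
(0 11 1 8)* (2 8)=(0 11 1 2 8)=[11, 2, 8, 3, 4, 5, 6, 7, 0, 9, 10, 1]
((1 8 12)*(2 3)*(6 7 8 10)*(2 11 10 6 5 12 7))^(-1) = ((1 6 2 3 11 10 5 12)(7 8))^(-1) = (1 12 5 10 11 3 2 6)(7 8)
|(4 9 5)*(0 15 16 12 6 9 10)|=9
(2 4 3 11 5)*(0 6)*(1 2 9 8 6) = (0 1 2 4 3 11 5 9 8 6) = [1, 2, 4, 11, 3, 9, 0, 7, 6, 8, 10, 5]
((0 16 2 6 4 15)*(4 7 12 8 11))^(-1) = ((0 16 2 6 7 12 8 11 4 15))^(-1) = (0 15 4 11 8 12 7 6 2 16)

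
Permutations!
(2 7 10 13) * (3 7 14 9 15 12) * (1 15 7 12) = (1 15)(2 14 9 7 10 13)(3 12) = [0, 15, 14, 12, 4, 5, 6, 10, 8, 7, 13, 11, 3, 2, 9, 1]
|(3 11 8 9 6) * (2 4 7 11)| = |(2 4 7 11 8 9 6 3)| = 8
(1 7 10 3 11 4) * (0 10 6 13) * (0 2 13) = [10, 7, 13, 11, 1, 5, 0, 6, 8, 9, 3, 4, 12, 2] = (0 10 3 11 4 1 7 6)(2 13)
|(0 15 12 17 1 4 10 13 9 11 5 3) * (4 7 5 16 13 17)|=|(0 15 12 4 10 17 1 7 5 3)(9 11 16 13)|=20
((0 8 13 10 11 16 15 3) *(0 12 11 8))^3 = ((3 12 11 16 15)(8 13 10))^3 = (3 16 12 15 11)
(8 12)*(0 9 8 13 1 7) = (0 9 8 12 13 1 7) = [9, 7, 2, 3, 4, 5, 6, 0, 12, 8, 10, 11, 13, 1]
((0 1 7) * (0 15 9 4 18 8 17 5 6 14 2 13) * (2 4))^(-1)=(0 13 2 9 15 7 1)(4 14 6 5 17 8 18)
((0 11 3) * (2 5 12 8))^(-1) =(0 3 11)(2 8 12 5)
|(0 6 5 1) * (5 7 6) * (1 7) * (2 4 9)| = 15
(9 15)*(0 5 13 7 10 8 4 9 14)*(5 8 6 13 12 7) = (0 8 4 9 15 14)(5 12 7 10 6 13) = [8, 1, 2, 3, 9, 12, 13, 10, 4, 15, 6, 11, 7, 5, 0, 14]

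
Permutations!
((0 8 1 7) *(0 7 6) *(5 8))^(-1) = (0 6 1 8 5)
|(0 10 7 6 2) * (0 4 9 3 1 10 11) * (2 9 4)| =6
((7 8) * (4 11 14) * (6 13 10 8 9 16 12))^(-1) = (4 14 11)(6 12 16 9 7 8 10 13)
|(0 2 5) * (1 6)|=|(0 2 5)(1 6)|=6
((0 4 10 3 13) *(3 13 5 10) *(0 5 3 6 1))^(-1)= (0 1 6 4)(5 13 10)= ((0 4 6 1)(5 10 13))^(-1)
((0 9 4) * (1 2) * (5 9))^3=((0 5 9 4)(1 2))^3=(0 4 9 5)(1 2)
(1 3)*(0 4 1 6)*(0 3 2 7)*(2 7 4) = (0 2 4 1 7)(3 6) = [2, 7, 4, 6, 1, 5, 3, 0]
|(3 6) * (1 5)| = |(1 5)(3 6)| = 2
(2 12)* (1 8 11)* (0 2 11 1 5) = [2, 8, 12, 3, 4, 0, 6, 7, 1, 9, 10, 5, 11] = (0 2 12 11 5)(1 8)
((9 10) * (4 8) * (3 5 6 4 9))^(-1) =((3 5 6 4 8 9 10))^(-1) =(3 10 9 8 4 6 5)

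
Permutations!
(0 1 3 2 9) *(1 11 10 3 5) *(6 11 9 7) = (0 9)(1 5)(2 7 6 11 10 3) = [9, 5, 7, 2, 4, 1, 11, 6, 8, 0, 3, 10]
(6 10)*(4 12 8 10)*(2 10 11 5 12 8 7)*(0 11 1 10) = [11, 10, 0, 3, 8, 12, 4, 2, 1, 9, 6, 5, 7] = (0 11 5 12 7 2)(1 10 6 4 8)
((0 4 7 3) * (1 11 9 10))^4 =(11)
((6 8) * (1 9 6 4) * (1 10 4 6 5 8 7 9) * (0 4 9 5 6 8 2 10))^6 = (10)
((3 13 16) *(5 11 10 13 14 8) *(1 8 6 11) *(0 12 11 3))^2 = (0 11 13)(1 5 8)(3 6 14)(10 16 12)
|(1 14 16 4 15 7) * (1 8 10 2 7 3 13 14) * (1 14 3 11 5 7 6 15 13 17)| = 56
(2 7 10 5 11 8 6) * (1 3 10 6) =(1 3 10 5 11 8)(2 7 6) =[0, 3, 7, 10, 4, 11, 2, 6, 1, 9, 5, 8]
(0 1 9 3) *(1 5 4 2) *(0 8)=[5, 9, 1, 8, 2, 4, 6, 7, 0, 3]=(0 5 4 2 1 9 3 8)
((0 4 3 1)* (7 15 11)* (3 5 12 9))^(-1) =(0 1 3 9 12 5 4)(7 11 15)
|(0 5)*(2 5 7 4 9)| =6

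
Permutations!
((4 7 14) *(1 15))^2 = (15)(4 14 7)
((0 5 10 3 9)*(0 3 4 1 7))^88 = (0 1 10)(4 5 7)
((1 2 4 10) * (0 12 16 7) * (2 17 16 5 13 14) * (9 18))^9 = ((0 12 5 13 14 2 4 10 1 17 16 7)(9 18))^9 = (0 17 4 13)(1 2 5 7)(9 18)(10 14 12 16)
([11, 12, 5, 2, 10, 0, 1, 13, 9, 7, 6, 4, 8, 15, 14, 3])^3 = [10, 9, 11, 0, 1, 4, 8, 3, 13, 15, 12, 6, 7, 2, 14, 5]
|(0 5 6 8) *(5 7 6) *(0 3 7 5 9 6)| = |(0 5 9 6 8 3 7)| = 7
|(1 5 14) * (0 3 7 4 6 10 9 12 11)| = 9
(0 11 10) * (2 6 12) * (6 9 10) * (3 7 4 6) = (0 11 3 7 4 6 12 2 9 10) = [11, 1, 9, 7, 6, 5, 12, 4, 8, 10, 0, 3, 2]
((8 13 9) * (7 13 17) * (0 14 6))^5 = (17)(0 6 14)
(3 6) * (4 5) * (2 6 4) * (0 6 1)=[6, 0, 1, 4, 5, 2, 3]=(0 6 3 4 5 2 1)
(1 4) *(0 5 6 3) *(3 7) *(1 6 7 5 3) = (0 3)(1 4 6 5 7) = [3, 4, 2, 0, 6, 7, 5, 1]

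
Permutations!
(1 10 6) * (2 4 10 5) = (1 5 2 4 10 6) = [0, 5, 4, 3, 10, 2, 1, 7, 8, 9, 6]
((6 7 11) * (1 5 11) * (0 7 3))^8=(0 7 1 5 11 6 3)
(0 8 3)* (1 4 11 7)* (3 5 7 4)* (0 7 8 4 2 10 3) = (0 4 11 2 10 3 7 1)(5 8) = [4, 0, 10, 7, 11, 8, 6, 1, 5, 9, 3, 2]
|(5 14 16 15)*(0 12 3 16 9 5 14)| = 8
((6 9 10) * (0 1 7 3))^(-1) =((0 1 7 3)(6 9 10))^(-1) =(0 3 7 1)(6 10 9)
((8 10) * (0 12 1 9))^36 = ((0 12 1 9)(8 10))^36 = (12)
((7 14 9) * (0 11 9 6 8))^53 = (0 14 11 6 9 8 7)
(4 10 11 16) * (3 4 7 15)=(3 4 10 11 16 7 15)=[0, 1, 2, 4, 10, 5, 6, 15, 8, 9, 11, 16, 12, 13, 14, 3, 7]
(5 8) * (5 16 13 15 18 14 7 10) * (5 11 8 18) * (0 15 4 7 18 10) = (0 15 5 10 11 8 16 13 4 7)(14 18) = [15, 1, 2, 3, 7, 10, 6, 0, 16, 9, 11, 8, 12, 4, 18, 5, 13, 17, 14]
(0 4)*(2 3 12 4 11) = (0 11 2 3 12 4) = [11, 1, 3, 12, 0, 5, 6, 7, 8, 9, 10, 2, 4]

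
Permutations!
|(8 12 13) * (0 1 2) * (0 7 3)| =|(0 1 2 7 3)(8 12 13)| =15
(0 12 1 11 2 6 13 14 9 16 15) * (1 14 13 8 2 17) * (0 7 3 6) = (0 12 14 9 16 15 7 3 6 8 2)(1 11 17) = [12, 11, 0, 6, 4, 5, 8, 3, 2, 16, 10, 17, 14, 13, 9, 7, 15, 1]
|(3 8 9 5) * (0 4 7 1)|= |(0 4 7 1)(3 8 9 5)|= 4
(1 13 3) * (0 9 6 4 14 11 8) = [9, 13, 2, 1, 14, 5, 4, 7, 0, 6, 10, 8, 12, 3, 11] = (0 9 6 4 14 11 8)(1 13 3)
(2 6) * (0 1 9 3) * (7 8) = (0 1 9 3)(2 6)(7 8) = [1, 9, 6, 0, 4, 5, 2, 8, 7, 3]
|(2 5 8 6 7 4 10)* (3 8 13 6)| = 14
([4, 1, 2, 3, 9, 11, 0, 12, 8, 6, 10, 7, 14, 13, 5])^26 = (0 9)(4 6)(5 11 7 12 14)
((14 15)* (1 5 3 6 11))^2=(15)(1 3 11 5 6)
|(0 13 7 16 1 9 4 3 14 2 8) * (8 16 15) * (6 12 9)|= 45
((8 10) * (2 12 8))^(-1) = ((2 12 8 10))^(-1) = (2 10 8 12)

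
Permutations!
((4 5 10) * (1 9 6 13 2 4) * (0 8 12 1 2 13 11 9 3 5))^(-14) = (13)(0 3 4 1 2 12 10 8 5)(6 11 9)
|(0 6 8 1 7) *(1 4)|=|(0 6 8 4 1 7)|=6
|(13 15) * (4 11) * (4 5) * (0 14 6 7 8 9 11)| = |(0 14 6 7 8 9 11 5 4)(13 15)| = 18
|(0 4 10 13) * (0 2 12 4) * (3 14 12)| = 7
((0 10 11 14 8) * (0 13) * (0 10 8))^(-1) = (0 14 11 10 13 8)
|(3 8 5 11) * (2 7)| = |(2 7)(3 8 5 11)| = 4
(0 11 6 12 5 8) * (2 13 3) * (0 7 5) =[11, 1, 13, 2, 4, 8, 12, 5, 7, 9, 10, 6, 0, 3] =(0 11 6 12)(2 13 3)(5 8 7)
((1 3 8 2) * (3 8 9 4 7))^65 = (1 2 8)(3 9 4 7)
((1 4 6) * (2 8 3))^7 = (1 4 6)(2 8 3)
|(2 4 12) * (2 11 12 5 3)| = |(2 4 5 3)(11 12)| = 4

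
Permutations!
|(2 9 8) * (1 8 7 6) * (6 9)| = |(1 8 2 6)(7 9)| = 4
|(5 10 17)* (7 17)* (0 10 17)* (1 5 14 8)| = |(0 10 7)(1 5 17 14 8)| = 15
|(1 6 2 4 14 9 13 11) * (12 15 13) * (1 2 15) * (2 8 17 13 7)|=|(1 6 15 7 2 4 14 9 12)(8 17 13 11)|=36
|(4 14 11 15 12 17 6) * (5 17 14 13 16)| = 12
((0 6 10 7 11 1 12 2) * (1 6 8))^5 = (12)(6 10 7 11) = ((0 8 1 12 2)(6 10 7 11))^5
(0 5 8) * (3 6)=(0 5 8)(3 6)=[5, 1, 2, 6, 4, 8, 3, 7, 0]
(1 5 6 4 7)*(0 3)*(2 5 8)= (0 3)(1 8 2 5 6 4 7)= [3, 8, 5, 0, 7, 6, 4, 1, 2]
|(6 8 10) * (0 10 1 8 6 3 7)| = 4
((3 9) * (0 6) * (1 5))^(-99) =(0 6)(1 5)(3 9)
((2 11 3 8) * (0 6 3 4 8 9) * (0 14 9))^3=((0 6 3)(2 11 4 8)(9 14))^3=(2 8 4 11)(9 14)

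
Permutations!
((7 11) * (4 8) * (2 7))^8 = (2 11 7)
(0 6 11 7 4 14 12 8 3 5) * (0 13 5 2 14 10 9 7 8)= (0 6 11 8 3 2 14 12)(4 10 9 7)(5 13)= [6, 1, 14, 2, 10, 13, 11, 4, 3, 7, 9, 8, 0, 5, 12]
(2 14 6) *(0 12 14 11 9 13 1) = (0 12 14 6 2 11 9 13 1) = [12, 0, 11, 3, 4, 5, 2, 7, 8, 13, 10, 9, 14, 1, 6]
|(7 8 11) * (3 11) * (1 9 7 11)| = |(11)(1 9 7 8 3)| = 5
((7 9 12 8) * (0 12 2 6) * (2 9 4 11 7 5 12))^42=(12)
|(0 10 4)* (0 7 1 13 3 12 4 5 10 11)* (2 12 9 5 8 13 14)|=|(0 11)(1 14 2 12 4 7)(3 9 5 10 8 13)|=6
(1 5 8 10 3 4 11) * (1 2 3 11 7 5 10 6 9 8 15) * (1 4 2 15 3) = (1 10 11 15 4 7 5 3 2)(6 9 8) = [0, 10, 1, 2, 7, 3, 9, 5, 6, 8, 11, 15, 12, 13, 14, 4]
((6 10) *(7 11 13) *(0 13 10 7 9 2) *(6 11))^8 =(13)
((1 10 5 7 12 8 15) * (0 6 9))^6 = ((0 6 9)(1 10 5 7 12 8 15))^6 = (1 15 8 12 7 5 10)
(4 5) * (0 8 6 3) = (0 8 6 3)(4 5) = [8, 1, 2, 0, 5, 4, 3, 7, 6]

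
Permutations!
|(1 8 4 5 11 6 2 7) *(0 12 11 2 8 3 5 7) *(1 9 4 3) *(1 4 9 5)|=11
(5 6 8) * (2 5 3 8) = (2 5 6)(3 8) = [0, 1, 5, 8, 4, 6, 2, 7, 3]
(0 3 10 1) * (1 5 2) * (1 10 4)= (0 3 4 1)(2 10 5)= [3, 0, 10, 4, 1, 2, 6, 7, 8, 9, 5]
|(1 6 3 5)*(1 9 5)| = |(1 6 3)(5 9)| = 6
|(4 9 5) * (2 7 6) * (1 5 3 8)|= 6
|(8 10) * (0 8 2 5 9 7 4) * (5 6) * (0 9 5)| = |(0 8 10 2 6)(4 9 7)| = 15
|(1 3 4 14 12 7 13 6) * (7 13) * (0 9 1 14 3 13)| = 14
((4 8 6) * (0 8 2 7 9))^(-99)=((0 8 6 4 2 7 9))^(-99)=(0 9 7 2 4 6 8)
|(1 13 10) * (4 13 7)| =5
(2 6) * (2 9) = (2 6 9) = [0, 1, 6, 3, 4, 5, 9, 7, 8, 2]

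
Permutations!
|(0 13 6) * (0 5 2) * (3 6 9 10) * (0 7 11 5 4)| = 28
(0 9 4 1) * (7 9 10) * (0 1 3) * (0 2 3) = [10, 1, 3, 2, 0, 5, 6, 9, 8, 4, 7] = (0 10 7 9 4)(2 3)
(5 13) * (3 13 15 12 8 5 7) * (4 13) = (3 4 13 7)(5 15 12 8) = [0, 1, 2, 4, 13, 15, 6, 3, 5, 9, 10, 11, 8, 7, 14, 12]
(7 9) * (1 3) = (1 3)(7 9) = [0, 3, 2, 1, 4, 5, 6, 9, 8, 7]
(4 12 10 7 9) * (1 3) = (1 3)(4 12 10 7 9) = [0, 3, 2, 1, 12, 5, 6, 9, 8, 4, 7, 11, 10]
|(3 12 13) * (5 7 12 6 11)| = 7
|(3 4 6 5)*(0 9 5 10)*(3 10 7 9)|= 8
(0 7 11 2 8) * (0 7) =(2 8 7 11) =[0, 1, 8, 3, 4, 5, 6, 11, 7, 9, 10, 2]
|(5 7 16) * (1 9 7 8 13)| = 7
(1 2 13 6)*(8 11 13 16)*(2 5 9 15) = [0, 5, 16, 3, 4, 9, 1, 7, 11, 15, 10, 13, 12, 6, 14, 2, 8] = (1 5 9 15 2 16 8 11 13 6)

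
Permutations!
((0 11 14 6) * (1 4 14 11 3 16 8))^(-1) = (0 6 14 4 1 8 16 3)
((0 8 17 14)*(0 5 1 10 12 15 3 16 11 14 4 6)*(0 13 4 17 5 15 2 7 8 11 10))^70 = ((17)(0 11 14 15 3 16 10 12 2 7 8 5 1)(4 6 13))^70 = (17)(0 16 8 14 12 1 3 7 11 10 5 15 2)(4 6 13)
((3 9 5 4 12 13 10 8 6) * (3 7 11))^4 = (3 12 6 9 13 7 5 10 11 4 8)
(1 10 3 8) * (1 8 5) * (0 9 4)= (0 9 4)(1 10 3 5)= [9, 10, 2, 5, 0, 1, 6, 7, 8, 4, 3]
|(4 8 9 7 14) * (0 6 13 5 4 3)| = 10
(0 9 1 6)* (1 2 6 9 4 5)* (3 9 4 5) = (0 5 1 4 3 9 2 6) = [5, 4, 6, 9, 3, 1, 0, 7, 8, 2]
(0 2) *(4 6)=(0 2)(4 6)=[2, 1, 0, 3, 6, 5, 4]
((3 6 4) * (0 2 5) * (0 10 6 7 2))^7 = (10)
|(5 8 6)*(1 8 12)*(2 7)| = 10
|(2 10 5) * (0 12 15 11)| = 12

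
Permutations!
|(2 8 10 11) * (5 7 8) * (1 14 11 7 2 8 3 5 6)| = 10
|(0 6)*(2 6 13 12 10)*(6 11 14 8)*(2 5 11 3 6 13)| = |(0 2 3 6)(5 11 14 8 13 12 10)| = 28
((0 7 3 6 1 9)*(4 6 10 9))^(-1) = ((0 7 3 10 9)(1 4 6))^(-1) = (0 9 10 3 7)(1 6 4)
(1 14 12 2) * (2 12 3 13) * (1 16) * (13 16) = [0, 14, 13, 16, 4, 5, 6, 7, 8, 9, 10, 11, 12, 2, 3, 15, 1] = (1 14 3 16)(2 13)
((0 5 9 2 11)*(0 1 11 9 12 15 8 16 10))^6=((0 5 12 15 8 16 10)(1 11)(2 9))^6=(0 10 16 8 15 12 5)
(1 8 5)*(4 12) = [0, 8, 2, 3, 12, 1, 6, 7, 5, 9, 10, 11, 4] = (1 8 5)(4 12)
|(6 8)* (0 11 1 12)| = |(0 11 1 12)(6 8)| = 4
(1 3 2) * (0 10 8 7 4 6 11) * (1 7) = (0 10 8 1 3 2 7 4 6 11) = [10, 3, 7, 2, 6, 5, 11, 4, 1, 9, 8, 0]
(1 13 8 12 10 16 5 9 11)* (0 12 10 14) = [12, 13, 2, 3, 4, 9, 6, 7, 10, 11, 16, 1, 14, 8, 0, 15, 5] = (0 12 14)(1 13 8 10 16 5 9 11)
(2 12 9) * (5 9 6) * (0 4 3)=[4, 1, 12, 0, 3, 9, 5, 7, 8, 2, 10, 11, 6]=(0 4 3)(2 12 6 5 9)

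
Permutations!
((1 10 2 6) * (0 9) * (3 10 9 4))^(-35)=(0 6 3 9 2 4 1 10)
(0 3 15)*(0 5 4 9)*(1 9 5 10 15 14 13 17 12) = (0 3 14 13 17 12 1 9)(4 5)(10 15) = [3, 9, 2, 14, 5, 4, 6, 7, 8, 0, 15, 11, 1, 17, 13, 10, 16, 12]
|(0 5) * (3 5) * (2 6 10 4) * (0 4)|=|(0 3 5 4 2 6 10)|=7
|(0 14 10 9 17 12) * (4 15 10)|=8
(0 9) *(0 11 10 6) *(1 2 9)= (0 1 2 9 11 10 6)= [1, 2, 9, 3, 4, 5, 0, 7, 8, 11, 6, 10]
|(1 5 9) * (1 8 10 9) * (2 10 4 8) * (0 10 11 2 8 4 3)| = |(0 10 9 8 3)(1 5)(2 11)| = 10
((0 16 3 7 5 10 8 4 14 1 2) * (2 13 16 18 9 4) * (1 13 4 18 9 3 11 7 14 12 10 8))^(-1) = (0 2 8 5 7 11 16 13 14 3 18 9)(1 10 12 4)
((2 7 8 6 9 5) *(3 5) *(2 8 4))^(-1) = ((2 7 4)(3 5 8 6 9))^(-1) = (2 4 7)(3 9 6 8 5)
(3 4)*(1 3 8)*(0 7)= (0 7)(1 3 4 8)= [7, 3, 2, 4, 8, 5, 6, 0, 1]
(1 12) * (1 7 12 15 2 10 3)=[0, 15, 10, 1, 4, 5, 6, 12, 8, 9, 3, 11, 7, 13, 14, 2]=(1 15 2 10 3)(7 12)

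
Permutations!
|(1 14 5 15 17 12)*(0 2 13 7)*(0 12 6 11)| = |(0 2 13 7 12 1 14 5 15 17 6 11)| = 12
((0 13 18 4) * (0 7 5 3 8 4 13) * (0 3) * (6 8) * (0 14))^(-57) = ((0 3 6 8 4 7 5 14)(13 18))^(-57) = (0 14 5 7 4 8 6 3)(13 18)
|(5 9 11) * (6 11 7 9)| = 6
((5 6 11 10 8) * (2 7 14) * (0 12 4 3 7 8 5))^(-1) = (0 8 2 14 7 3 4 12)(5 10 11 6)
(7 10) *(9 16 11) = [0, 1, 2, 3, 4, 5, 6, 10, 8, 16, 7, 9, 12, 13, 14, 15, 11] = (7 10)(9 16 11)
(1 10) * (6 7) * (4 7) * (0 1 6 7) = (0 1 10 6 4) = [1, 10, 2, 3, 0, 5, 4, 7, 8, 9, 6]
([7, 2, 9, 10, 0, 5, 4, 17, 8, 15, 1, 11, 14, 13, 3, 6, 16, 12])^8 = (0 2 12 6 10 7 9 14 4 1 17 15 3)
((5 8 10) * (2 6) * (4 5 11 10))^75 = (2 6)(10 11)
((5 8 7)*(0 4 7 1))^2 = (0 7 8)(1 4 5)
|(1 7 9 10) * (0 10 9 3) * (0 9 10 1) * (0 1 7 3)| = 4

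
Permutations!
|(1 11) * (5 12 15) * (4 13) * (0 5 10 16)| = |(0 5 12 15 10 16)(1 11)(4 13)| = 6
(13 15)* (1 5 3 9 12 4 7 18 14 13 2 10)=(1 5 3 9 12 4 7 18 14 13 15 2 10)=[0, 5, 10, 9, 7, 3, 6, 18, 8, 12, 1, 11, 4, 15, 13, 2, 16, 17, 14]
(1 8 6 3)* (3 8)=[0, 3, 2, 1, 4, 5, 8, 7, 6]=(1 3)(6 8)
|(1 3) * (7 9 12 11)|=|(1 3)(7 9 12 11)|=4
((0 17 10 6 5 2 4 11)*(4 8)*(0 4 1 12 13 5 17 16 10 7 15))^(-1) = (0 15 7 17 6 10 16)(1 8 2 5 13 12)(4 11)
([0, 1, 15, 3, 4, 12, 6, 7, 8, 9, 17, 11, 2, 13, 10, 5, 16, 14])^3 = [0, 1, 12, 3, 4, 15, 6, 7, 8, 9, 10, 11, 5, 13, 14, 2, 16, 17]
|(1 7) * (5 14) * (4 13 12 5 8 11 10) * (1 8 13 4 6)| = |(1 7 8 11 10 6)(5 14 13 12)| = 12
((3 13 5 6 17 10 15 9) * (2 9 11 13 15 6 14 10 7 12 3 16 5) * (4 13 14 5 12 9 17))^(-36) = (2 3 4 16 10 7 11)(6 9 14 17 15 13 12)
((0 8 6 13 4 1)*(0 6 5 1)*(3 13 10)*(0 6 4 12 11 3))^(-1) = (0 10 6 4 1 5 8)(3 11 12 13)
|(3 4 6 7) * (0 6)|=5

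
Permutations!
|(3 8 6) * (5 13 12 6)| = 6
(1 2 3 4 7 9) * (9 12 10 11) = (1 2 3 4 7 12 10 11 9) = [0, 2, 3, 4, 7, 5, 6, 12, 8, 1, 11, 9, 10]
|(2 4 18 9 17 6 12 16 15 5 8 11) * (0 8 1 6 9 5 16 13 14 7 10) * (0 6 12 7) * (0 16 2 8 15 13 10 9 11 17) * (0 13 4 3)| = |(0 15 2 3)(1 12 10 6 7 9 13 14 16 4 18 5)(8 17 11)| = 12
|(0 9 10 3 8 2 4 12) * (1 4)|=9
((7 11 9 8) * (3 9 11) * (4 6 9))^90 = (11) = ((11)(3 4 6 9 8 7))^90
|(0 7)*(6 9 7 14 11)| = |(0 14 11 6 9 7)| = 6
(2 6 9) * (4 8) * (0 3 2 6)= (0 3 2)(4 8)(6 9)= [3, 1, 0, 2, 8, 5, 9, 7, 4, 6]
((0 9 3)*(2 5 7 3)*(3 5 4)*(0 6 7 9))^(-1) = (2 9 5 7 6 3 4)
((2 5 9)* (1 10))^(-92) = ((1 10)(2 5 9))^(-92) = (10)(2 5 9)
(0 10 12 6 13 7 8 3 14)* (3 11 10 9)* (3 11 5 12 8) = [9, 1, 2, 14, 4, 12, 13, 3, 5, 11, 8, 10, 6, 7, 0] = (0 9 11 10 8 5 12 6 13 7 3 14)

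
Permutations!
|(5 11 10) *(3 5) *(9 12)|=4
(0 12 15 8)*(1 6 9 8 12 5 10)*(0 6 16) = [5, 16, 2, 3, 4, 10, 9, 7, 6, 8, 1, 11, 15, 13, 14, 12, 0] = (0 5 10 1 16)(6 9 8)(12 15)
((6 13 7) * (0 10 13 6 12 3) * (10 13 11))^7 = ((0 13 7 12 3)(10 11))^7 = (0 7 3 13 12)(10 11)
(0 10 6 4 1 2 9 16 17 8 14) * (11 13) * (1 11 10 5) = (0 5 1 2 9 16 17 8 14)(4 11 13 10 6) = [5, 2, 9, 3, 11, 1, 4, 7, 14, 16, 6, 13, 12, 10, 0, 15, 17, 8]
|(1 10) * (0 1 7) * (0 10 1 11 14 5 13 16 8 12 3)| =|(0 11 14 5 13 16 8 12 3)(7 10)| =18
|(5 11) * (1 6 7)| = |(1 6 7)(5 11)| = 6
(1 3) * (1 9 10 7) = (1 3 9 10 7) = [0, 3, 2, 9, 4, 5, 6, 1, 8, 10, 7]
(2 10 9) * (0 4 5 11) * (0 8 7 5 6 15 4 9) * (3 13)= [9, 1, 10, 13, 6, 11, 15, 5, 7, 2, 0, 8, 12, 3, 14, 4]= (0 9 2 10)(3 13)(4 6 15)(5 11 8 7)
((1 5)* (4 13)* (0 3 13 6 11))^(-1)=((0 3 13 4 6 11)(1 5))^(-1)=(0 11 6 4 13 3)(1 5)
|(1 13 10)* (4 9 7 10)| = |(1 13 4 9 7 10)| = 6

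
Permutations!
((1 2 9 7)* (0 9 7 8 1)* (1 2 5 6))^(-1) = ((0 9 8 2 7)(1 5 6))^(-1) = (0 7 2 8 9)(1 6 5)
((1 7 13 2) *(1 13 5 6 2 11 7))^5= (2 6 5 7 11 13)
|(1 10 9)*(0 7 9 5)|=6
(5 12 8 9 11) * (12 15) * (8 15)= (5 8 9 11)(12 15)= [0, 1, 2, 3, 4, 8, 6, 7, 9, 11, 10, 5, 15, 13, 14, 12]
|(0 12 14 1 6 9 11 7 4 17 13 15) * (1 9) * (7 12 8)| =28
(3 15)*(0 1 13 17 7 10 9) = (0 1 13 17 7 10 9)(3 15) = [1, 13, 2, 15, 4, 5, 6, 10, 8, 0, 9, 11, 12, 17, 14, 3, 16, 7]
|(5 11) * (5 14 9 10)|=5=|(5 11 14 9 10)|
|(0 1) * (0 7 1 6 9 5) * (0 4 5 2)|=4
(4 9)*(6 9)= (4 6 9)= [0, 1, 2, 3, 6, 5, 9, 7, 8, 4]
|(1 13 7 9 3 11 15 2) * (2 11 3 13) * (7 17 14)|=|(1 2)(7 9 13 17 14)(11 15)|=10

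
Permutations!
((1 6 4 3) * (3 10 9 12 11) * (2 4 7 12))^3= ((1 6 7 12 11 3)(2 4 10 9))^3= (1 12)(2 9 10 4)(3 7)(6 11)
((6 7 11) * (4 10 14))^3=((4 10 14)(6 7 11))^3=(14)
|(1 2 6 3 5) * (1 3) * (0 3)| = 3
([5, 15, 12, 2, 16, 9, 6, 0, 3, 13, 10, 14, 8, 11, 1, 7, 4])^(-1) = (0 7 15 1 14 11 13 9 5)(2 3 8 12)(4 16)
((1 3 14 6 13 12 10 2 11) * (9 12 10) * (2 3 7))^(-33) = (1 11 2 7)(3 6 10 14 13)(9 12)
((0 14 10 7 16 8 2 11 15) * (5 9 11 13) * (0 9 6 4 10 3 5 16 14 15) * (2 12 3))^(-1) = (0 11 9 15)(2 14 7 10 4 6 5 3 12 8 16 13)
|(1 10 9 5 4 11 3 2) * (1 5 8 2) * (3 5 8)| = 12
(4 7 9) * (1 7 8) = [0, 7, 2, 3, 8, 5, 6, 9, 1, 4] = (1 7 9 4 8)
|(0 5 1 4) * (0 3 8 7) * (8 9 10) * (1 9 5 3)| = 14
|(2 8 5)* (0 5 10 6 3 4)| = |(0 5 2 8 10 6 3 4)| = 8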